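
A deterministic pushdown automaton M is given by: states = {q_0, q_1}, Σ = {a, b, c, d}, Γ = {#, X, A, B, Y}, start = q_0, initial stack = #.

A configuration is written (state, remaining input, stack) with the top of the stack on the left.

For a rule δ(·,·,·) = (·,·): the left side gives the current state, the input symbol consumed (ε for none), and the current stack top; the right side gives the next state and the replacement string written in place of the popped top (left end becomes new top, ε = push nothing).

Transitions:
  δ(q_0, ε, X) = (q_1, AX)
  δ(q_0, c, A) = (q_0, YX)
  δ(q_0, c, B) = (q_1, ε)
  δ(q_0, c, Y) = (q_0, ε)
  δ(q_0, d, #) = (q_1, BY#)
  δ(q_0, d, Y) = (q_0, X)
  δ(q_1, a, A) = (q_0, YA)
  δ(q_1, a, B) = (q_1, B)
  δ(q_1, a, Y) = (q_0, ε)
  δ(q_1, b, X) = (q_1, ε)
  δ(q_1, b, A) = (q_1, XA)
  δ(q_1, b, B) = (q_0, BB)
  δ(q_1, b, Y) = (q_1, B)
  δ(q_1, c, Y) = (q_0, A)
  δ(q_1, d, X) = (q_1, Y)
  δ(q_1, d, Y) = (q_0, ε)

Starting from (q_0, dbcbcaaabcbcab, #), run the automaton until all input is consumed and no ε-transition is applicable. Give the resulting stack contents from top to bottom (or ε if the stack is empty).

(q_0, dbcbcaaabcbcab, #)
  read d, top #: go to q_1, push BY# → (q_1, bcbcaaabcbcab, BY#)
  read b, top B: go to q_0, push BB → (q_0, cbcaaabcbcab, BBY#)
  read c, top B: go to q_1, push ε → (q_1, bcaaabcbcab, BY#)
  read b, top B: go to q_0, push BB → (q_0, caaabcbcab, BBY#)
  read c, top B: go to q_1, push ε → (q_1, aaabcbcab, BY#)
  read a, top B: go to q_1, push B → (q_1, aabcbcab, BY#)
  read a, top B: go to q_1, push B → (q_1, abcbcab, BY#)
  read a, top B: go to q_1, push B → (q_1, bcbcab, BY#)
  read b, top B: go to q_0, push BB → (q_0, cbcab, BBY#)
  read c, top B: go to q_1, push ε → (q_1, bcab, BY#)
  read b, top B: go to q_0, push BB → (q_0, cab, BBY#)
  read c, top B: go to q_1, push ε → (q_1, ab, BY#)
  read a, top B: go to q_1, push B → (q_1, b, BY#)
  read b, top B: go to q_0, push BB → (q_0, ε, BBY#)
All input consumed in state q_0 with stack BBY#.

BBY#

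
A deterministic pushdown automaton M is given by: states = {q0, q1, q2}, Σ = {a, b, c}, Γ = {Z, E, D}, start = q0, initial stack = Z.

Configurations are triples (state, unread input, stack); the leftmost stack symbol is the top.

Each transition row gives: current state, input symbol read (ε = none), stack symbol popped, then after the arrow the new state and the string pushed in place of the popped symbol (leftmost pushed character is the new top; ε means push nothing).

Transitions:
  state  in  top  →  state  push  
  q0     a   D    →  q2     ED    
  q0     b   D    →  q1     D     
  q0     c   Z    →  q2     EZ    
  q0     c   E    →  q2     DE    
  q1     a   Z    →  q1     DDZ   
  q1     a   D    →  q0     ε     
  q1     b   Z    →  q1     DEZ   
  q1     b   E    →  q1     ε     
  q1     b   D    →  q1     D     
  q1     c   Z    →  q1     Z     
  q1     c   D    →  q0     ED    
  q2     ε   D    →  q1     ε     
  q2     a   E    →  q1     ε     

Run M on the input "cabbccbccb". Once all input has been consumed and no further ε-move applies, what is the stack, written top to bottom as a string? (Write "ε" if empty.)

(q0, cabbccbccb, Z)
  read c, top Z: go to q2, push EZ → (q2, abbccbccb, EZ)
  read a, top E: go to q1, push ε → (q1, bbccbccb, Z)
  read b, top Z: go to q1, push DEZ → (q1, bccbccb, DEZ)
  read b, top D: go to q1, push D → (q1, ccbccb, DEZ)
  read c, top D: go to q0, push ED → (q0, cbccb, EDEZ)
  read c, top E: go to q2, push DE → (q2, bccb, DEDEZ)
  ε-move, top D: go to q1, push ε → (q1, bccb, EDEZ)
  read b, top E: go to q1, push ε → (q1, ccb, DEZ)
  read c, top D: go to q0, push ED → (q0, cb, EDEZ)
  read c, top E: go to q2, push DE → (q2, b, DEDEZ)
  ε-move, top D: go to q1, push ε → (q1, b, EDEZ)
  read b, top E: go to q1, push ε → (q1, ε, DEZ)
All input consumed in state q1 with stack DEZ.

DEZ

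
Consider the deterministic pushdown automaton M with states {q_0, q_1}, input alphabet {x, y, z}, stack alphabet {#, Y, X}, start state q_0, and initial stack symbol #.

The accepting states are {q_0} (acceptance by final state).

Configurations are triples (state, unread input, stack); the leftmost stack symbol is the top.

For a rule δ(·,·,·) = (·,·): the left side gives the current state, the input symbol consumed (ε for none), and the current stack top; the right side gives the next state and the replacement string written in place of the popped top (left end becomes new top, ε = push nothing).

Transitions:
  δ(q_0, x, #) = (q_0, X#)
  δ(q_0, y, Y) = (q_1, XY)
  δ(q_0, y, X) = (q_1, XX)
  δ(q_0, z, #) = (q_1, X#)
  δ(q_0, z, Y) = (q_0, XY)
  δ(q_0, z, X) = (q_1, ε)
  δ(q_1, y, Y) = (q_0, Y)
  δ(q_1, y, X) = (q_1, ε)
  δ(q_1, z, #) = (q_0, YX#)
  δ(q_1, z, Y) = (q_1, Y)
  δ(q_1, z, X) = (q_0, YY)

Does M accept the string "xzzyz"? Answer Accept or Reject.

(q_0, xzzyz, #)
  read x, top #: go to q_0, push X# → (q_0, zzyz, X#)
  read z, top X: go to q_1, push ε → (q_1, zyz, #)
  read z, top #: go to q_0, push YX# → (q_0, yz, YX#)
  read y, top Y: go to q_1, push XY → (q_1, z, XYX#)
  read z, top X: go to q_0, push YY → (q_0, ε, YYYX#)
All input consumed; state q_0 ∈ F.

Accept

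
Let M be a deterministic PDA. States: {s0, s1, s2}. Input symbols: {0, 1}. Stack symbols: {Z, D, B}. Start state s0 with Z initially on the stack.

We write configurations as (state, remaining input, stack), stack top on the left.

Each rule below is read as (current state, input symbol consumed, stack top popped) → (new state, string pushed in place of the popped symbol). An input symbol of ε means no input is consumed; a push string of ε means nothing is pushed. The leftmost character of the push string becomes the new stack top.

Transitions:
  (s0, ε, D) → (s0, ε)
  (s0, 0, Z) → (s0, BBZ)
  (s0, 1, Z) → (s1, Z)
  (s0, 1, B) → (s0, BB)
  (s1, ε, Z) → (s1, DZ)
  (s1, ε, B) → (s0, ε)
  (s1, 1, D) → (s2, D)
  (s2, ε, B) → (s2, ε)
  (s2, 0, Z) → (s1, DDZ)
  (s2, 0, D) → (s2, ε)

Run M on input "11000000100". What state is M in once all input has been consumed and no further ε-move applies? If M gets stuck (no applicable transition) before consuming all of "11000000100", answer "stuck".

stuck

(s0, 11000000100, Z) ⊢ (s1, 1000000100, Z) ⊢ (s1, 1000000100, DZ) ⊢ (s2, 000000100, DZ) ⊢ (s2, 00000100, Z) ⊢ (s1, 0000100, DDZ)
No transition for (s1, 0, top D); M blocks with input 0000100 remaining.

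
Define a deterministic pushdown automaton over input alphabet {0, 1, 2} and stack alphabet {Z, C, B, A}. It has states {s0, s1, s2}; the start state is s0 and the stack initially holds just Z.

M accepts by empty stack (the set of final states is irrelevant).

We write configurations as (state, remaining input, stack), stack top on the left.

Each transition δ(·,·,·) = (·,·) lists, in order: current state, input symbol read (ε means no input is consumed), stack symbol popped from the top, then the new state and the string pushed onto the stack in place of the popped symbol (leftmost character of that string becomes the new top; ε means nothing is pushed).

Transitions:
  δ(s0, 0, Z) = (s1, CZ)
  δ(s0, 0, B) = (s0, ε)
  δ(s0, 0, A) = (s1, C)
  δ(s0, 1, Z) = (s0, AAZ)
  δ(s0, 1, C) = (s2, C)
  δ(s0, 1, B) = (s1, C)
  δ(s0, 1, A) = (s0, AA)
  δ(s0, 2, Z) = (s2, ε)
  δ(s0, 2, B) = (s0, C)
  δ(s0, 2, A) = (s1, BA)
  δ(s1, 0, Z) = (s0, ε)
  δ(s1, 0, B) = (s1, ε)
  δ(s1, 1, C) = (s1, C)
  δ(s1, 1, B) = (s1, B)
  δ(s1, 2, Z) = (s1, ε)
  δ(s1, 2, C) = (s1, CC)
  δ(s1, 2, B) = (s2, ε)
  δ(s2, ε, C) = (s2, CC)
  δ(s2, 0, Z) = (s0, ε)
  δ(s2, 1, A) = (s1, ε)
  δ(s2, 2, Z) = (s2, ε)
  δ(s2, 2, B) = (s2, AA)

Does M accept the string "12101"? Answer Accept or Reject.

(s0, 12101, Z)
  read 1, top Z: go to s0, push AAZ → (s0, 2101, AAZ)
  read 2, top A: go to s1, push BA → (s1, 101, BAAZ)
  read 1, top B: go to s1, push B → (s1, 01, BAAZ)
  read 0, top B: go to s1, push ε → (s1, 1, AAZ)
No transition applies at (s1, 1, AAZ); input not fully consumed.

Reject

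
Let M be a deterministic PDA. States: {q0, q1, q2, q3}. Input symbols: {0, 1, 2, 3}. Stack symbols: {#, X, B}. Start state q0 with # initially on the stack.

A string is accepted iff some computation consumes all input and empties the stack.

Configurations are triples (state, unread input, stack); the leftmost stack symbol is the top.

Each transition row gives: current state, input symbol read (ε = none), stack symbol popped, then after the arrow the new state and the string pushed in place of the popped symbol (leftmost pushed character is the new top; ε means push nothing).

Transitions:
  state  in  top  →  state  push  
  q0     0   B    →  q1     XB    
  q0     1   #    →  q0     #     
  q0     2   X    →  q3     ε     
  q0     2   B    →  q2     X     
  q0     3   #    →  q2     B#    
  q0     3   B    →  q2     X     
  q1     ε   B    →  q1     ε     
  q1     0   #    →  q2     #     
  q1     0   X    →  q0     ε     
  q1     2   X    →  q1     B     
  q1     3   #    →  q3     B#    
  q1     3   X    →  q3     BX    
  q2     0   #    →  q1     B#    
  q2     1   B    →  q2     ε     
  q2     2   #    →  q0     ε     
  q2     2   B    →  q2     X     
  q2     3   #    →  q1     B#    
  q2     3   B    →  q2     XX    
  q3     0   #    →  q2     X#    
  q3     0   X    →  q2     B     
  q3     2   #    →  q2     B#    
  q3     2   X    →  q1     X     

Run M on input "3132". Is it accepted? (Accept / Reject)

(q0, 3132, #)
  read 3, top #: go to q2, push B# → (q2, 132, B#)
  read 1, top B: go to q2, push ε → (q2, 32, #)
  read 3, top #: go to q1, push B# → (q1, 2, B#)
  ε-move, top B: go to q1, push ε → (q1, 2, #)
No transition applies at (q1, 2, #); input not fully consumed.

Reject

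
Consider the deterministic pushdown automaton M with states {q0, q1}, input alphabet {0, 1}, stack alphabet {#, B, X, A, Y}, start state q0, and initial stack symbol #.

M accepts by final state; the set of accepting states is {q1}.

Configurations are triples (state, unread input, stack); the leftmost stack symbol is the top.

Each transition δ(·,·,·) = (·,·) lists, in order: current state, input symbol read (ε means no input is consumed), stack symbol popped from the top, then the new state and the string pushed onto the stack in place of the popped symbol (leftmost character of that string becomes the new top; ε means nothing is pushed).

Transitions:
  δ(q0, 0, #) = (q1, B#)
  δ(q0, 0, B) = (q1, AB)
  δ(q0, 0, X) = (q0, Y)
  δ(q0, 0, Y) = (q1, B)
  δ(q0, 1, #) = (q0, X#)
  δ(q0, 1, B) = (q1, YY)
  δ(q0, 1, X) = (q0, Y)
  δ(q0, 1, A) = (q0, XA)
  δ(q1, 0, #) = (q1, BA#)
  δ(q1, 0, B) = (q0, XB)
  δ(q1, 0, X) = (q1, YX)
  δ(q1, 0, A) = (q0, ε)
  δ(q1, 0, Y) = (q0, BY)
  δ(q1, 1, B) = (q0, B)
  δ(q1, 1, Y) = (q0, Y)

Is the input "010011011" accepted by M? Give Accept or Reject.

Accept

(q0, 010011011, #)
  read 0, top #: go to q1, push B# → (q1, 10011011, B#)
  read 1, top B: go to q0, push B → (q0, 0011011, B#)
  read 0, top B: go to q1, push AB → (q1, 011011, AB#)
  read 0, top A: go to q0, push ε → (q0, 11011, B#)
  read 1, top B: go to q1, push YY → (q1, 1011, YY#)
  read 1, top Y: go to q0, push Y → (q0, 011, YY#)
  read 0, top Y: go to q1, push B → (q1, 11, BY#)
  read 1, top B: go to q0, push B → (q0, 1, BY#)
  read 1, top B: go to q1, push YY → (q1, ε, YYY#)
All input consumed; state q1 ∈ F.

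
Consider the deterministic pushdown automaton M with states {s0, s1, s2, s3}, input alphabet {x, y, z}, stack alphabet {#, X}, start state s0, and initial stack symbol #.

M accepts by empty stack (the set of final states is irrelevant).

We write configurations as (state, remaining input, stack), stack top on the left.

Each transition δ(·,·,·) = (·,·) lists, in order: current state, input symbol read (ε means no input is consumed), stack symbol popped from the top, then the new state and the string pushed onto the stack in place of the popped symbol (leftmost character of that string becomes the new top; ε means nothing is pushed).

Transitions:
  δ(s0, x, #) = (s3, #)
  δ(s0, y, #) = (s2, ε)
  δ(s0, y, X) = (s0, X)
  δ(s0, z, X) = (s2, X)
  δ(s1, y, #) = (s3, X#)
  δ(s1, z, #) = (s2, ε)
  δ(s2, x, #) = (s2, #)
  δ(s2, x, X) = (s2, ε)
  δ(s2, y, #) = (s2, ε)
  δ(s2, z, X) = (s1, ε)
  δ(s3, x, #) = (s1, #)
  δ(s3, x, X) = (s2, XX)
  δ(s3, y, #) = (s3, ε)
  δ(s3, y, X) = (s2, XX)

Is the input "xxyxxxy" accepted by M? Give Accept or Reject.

Accept

(s0, xxyxxxy, #)
  read x, top #: go to s3, push # → (s3, xyxxxy, #)
  read x, top #: go to s1, push # → (s1, yxxxy, #)
  read y, top #: go to s3, push X# → (s3, xxxy, X#)
  read x, top X: go to s2, push XX → (s2, xxy, XX#)
  read x, top X: go to s2, push ε → (s2, xy, X#)
  read x, top X: go to s2, push ε → (s2, y, #)
  read y, top #: go to s2, push ε → (s2, ε, ε)
All input consumed and the stack is empty.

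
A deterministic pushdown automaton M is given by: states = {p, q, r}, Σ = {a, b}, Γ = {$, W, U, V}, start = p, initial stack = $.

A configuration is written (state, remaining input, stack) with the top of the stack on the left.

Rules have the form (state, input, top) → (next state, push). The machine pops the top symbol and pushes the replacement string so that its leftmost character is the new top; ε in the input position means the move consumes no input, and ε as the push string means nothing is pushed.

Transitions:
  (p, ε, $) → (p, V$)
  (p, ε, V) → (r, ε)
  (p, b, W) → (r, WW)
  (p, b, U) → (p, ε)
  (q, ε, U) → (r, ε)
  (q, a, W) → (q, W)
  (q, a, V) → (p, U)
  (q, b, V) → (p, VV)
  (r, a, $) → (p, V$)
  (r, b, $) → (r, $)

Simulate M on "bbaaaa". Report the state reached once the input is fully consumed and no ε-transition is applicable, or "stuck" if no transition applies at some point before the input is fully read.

r

(p, bbaaaa, $)
  ε-move, top $: go to p, push V$ → (p, bbaaaa, V$)
  ε-move, top V: go to r, push ε → (r, bbaaaa, $)
  read b, top $: go to r, push $ → (r, baaaa, $)
  read b, top $: go to r, push $ → (r, aaaa, $)
  read a, top $: go to p, push V$ → (p, aaa, V$)
  ε-move, top V: go to r, push ε → (r, aaa, $)
  read a, top $: go to p, push V$ → (p, aa, V$)
  ε-move, top V: go to r, push ε → (r, aa, $)
  read a, top $: go to p, push V$ → (p, a, V$)
  ε-move, top V: go to r, push ε → (r, a, $)
  read a, top $: go to p, push V$ → (p, ε, V$)
  ε-move, top V: go to r, push ε → (r, ε, $)
All input consumed; M is in state r.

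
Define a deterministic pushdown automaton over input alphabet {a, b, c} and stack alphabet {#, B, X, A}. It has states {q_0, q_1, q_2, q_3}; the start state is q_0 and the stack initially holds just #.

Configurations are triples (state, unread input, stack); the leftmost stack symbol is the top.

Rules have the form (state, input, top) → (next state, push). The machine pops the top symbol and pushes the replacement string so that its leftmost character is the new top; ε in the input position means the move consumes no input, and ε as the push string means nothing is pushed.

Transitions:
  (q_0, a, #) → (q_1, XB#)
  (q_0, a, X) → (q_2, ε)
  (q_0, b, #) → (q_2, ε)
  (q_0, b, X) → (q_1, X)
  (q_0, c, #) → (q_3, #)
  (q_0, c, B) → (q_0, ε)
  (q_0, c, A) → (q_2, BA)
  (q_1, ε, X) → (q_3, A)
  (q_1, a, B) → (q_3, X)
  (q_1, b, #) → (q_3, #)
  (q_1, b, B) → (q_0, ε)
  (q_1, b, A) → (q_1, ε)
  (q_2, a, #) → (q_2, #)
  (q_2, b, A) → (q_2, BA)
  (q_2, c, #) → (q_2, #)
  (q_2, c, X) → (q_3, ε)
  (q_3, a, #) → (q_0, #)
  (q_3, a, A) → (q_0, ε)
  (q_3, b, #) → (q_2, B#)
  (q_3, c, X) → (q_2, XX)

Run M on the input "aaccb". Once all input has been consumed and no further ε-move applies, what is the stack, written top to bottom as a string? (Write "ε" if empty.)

(q_0, aaccb, #)
  read a, top #: go to q_1, push XB# → (q_1, accb, XB#)
  ε-move, top X: go to q_3, push A → (q_3, accb, AB#)
  read a, top A: go to q_0, push ε → (q_0, ccb, B#)
  read c, top B: go to q_0, push ε → (q_0, cb, #)
  read c, top #: go to q_3, push # → (q_3, b, #)
  read b, top #: go to q_2, push B# → (q_2, ε, B#)
All input consumed in state q_2 with stack B#.

B#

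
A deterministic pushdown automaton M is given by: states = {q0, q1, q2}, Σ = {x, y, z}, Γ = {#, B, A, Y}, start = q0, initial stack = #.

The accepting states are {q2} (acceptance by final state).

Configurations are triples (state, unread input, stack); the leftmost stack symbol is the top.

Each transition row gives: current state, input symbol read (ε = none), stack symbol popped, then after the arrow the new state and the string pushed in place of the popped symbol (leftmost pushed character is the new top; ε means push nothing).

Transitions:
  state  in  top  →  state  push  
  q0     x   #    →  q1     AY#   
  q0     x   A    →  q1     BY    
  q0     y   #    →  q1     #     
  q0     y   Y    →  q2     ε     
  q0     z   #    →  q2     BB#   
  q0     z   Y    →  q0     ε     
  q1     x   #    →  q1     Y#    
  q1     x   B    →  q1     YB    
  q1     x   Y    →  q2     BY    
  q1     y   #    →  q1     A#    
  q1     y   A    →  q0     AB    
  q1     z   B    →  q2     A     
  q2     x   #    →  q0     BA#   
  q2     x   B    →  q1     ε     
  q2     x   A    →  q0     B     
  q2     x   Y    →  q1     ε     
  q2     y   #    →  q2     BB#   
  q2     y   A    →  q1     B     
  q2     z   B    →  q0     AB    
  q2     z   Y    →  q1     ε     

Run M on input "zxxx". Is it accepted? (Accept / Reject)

Accept

(q0, zxxx, #)
  read z, top #: go to q2, push BB# → (q2, xxx, BB#)
  read x, top B: go to q1, push ε → (q1, xx, B#)
  read x, top B: go to q1, push YB → (q1, x, YB#)
  read x, top Y: go to q2, push BY → (q2, ε, BYB#)
All input consumed; state q2 ∈ F.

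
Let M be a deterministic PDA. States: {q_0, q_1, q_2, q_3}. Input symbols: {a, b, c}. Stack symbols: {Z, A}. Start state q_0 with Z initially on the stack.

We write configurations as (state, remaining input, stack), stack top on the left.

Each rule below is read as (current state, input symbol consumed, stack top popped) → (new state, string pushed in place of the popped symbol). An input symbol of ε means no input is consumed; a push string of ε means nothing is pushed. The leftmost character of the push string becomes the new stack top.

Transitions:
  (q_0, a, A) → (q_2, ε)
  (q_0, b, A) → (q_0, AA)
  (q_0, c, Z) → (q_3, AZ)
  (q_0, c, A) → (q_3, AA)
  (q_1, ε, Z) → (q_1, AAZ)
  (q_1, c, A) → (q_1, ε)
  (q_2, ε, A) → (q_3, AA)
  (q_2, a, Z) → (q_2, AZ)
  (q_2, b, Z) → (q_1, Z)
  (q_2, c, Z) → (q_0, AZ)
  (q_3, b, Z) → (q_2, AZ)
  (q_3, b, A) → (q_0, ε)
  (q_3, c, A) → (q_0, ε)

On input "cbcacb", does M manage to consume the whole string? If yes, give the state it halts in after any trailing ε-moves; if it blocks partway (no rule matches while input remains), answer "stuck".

stuck

(q_0, cbcacb, Z) ⊢ (q_3, bcacb, AZ) ⊢ (q_0, cacb, Z) ⊢ (q_3, acb, AZ)
No transition for (q_3, a, top A); M blocks with input acb remaining.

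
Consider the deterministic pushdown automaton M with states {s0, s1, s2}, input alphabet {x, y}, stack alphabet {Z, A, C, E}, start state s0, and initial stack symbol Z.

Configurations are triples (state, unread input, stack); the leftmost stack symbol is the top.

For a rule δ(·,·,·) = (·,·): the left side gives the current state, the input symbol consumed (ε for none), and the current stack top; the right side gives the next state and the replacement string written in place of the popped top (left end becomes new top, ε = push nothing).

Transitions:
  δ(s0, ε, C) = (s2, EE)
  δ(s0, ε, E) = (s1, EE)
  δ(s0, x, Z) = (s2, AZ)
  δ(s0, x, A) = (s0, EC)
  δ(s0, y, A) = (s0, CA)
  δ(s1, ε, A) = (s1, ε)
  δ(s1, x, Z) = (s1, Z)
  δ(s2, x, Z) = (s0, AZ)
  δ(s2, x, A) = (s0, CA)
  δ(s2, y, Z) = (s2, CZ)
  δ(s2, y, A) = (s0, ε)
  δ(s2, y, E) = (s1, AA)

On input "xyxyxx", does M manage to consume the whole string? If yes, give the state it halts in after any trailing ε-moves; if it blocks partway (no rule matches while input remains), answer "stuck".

s2

(s0, xyxyxx, Z)
  read x, top Z: go to s2, push AZ → (s2, yxyxx, AZ)
  read y, top A: go to s0, push ε → (s0, xyxx, Z)
  read x, top Z: go to s2, push AZ → (s2, yxx, AZ)
  read y, top A: go to s0, push ε → (s0, xx, Z)
  read x, top Z: go to s2, push AZ → (s2, x, AZ)
  read x, top A: go to s0, push CA → (s0, ε, CAZ)
  ε-move, top C: go to s2, push EE → (s2, ε, EEAZ)
All input consumed; M is in state s2.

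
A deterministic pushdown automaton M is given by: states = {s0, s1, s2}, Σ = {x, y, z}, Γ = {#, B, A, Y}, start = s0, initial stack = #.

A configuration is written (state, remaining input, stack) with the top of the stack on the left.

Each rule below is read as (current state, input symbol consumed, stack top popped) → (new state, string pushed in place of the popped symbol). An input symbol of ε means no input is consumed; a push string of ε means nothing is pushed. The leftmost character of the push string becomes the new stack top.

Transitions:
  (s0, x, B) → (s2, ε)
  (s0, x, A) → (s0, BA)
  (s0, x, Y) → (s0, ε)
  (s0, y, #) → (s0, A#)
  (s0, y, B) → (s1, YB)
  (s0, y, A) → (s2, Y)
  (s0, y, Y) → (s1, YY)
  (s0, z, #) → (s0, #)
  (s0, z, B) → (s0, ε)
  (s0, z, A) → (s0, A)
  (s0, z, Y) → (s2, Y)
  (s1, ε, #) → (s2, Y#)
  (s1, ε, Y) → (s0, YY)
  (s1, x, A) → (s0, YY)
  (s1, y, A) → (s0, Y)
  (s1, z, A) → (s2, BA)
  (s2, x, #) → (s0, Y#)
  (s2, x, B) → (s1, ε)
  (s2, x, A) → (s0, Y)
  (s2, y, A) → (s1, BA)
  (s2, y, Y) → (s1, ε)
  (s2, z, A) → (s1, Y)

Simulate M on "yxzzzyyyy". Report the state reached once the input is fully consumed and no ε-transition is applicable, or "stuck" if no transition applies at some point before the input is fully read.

s2

(s0, yxzzzyyyy, #)
  read y, top #: go to s0, push A# → (s0, xzzzyyyy, A#)
  read x, top A: go to s0, push BA → (s0, zzzyyyy, BA#)
  read z, top B: go to s0, push ε → (s0, zzyyyy, A#)
  read z, top A: go to s0, push A → (s0, zyyyy, A#)
  read z, top A: go to s0, push A → (s0, yyyy, A#)
  read y, top A: go to s2, push Y → (s2, yyy, Y#)
  read y, top Y: go to s1, push ε → (s1, yy, #)
  ε-move, top #: go to s2, push Y# → (s2, yy, Y#)
  read y, top Y: go to s1, push ε → (s1, y, #)
  ε-move, top #: go to s2, push Y# → (s2, y, Y#)
  read y, top Y: go to s1, push ε → (s1, ε, #)
  ε-move, top #: go to s2, push Y# → (s2, ε, Y#)
All input consumed; M is in state s2.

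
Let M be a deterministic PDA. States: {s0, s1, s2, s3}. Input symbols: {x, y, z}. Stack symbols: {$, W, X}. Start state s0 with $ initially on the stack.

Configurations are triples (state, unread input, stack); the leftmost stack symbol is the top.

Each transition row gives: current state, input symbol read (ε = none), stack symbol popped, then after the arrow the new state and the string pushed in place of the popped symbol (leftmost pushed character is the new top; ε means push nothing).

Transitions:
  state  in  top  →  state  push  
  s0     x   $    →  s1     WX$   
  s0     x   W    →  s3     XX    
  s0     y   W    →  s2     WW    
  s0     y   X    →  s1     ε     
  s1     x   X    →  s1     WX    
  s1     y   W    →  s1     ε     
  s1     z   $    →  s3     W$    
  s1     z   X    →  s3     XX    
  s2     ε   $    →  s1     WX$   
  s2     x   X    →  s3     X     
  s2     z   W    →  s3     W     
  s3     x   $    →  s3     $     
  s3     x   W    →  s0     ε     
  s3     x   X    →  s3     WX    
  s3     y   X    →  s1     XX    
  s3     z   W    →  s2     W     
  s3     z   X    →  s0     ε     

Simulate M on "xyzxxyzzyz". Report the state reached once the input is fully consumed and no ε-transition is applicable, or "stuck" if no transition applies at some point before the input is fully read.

(s0, xyzxxyzzyz, $) ⊢ (s1, yzxxyzzyz, WX$) ⊢ (s1, zxxyzzyz, X$) ⊢ (s3, xxyzzyz, XX$) ⊢ (s3, xyzzyz, WXX$) ⊢ (s0, yzzyz, XX$) ⊢ (s1, zzyz, X$) ⊢ (s3, zyz, XX$) ⊢ (s0, yz, X$) ⊢ (s1, z, $) ⊢ (s3, ε, W$)
All input consumed; M is in state s3.

s3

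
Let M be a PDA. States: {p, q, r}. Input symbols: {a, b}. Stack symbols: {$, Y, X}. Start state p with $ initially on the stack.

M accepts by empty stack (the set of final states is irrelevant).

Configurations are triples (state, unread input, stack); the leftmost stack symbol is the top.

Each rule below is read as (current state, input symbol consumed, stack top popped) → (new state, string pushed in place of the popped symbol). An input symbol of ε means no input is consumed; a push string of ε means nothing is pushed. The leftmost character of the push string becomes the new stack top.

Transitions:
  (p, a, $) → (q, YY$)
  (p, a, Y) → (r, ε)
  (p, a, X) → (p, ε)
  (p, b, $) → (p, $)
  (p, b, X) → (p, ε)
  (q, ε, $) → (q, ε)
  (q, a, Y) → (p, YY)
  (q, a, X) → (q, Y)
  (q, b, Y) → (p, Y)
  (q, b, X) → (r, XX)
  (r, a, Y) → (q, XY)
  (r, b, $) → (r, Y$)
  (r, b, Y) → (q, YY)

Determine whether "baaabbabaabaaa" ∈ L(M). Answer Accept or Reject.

Reject

No computation consumes all input and empties the stack.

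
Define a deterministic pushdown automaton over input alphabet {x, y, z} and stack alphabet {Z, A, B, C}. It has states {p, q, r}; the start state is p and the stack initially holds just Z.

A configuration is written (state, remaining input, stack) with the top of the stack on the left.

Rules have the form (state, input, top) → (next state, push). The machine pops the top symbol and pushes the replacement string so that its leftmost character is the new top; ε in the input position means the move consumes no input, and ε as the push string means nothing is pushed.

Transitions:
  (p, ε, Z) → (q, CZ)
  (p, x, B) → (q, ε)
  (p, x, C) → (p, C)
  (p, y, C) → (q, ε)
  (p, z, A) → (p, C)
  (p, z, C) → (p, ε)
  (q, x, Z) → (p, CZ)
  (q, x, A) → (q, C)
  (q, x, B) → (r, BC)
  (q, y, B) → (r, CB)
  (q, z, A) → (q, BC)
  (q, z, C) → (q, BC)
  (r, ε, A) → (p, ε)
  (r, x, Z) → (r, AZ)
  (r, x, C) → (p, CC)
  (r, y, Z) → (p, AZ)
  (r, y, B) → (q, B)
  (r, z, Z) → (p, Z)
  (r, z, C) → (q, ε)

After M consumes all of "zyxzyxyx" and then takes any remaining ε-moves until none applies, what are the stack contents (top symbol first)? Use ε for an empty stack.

(p, zyxzyxyx, Z)
  ε-move, top Z: go to q, push CZ → (q, zyxzyxyx, CZ)
  read z, top C: go to q, push BC → (q, yxzyxyx, BCZ)
  read y, top B: go to r, push CB → (r, xzyxyx, CBCZ)
  read x, top C: go to p, push CC → (p, zyxyx, CCBCZ)
  read z, top C: go to p, push ε → (p, yxyx, CBCZ)
  read y, top C: go to q, push ε → (q, xyx, BCZ)
  read x, top B: go to r, push BC → (r, yx, BCCZ)
  read y, top B: go to q, push B → (q, x, BCCZ)
  read x, top B: go to r, push BC → (r, ε, BCCCZ)
All input consumed in state r with stack BCCCZ.

BCCCZ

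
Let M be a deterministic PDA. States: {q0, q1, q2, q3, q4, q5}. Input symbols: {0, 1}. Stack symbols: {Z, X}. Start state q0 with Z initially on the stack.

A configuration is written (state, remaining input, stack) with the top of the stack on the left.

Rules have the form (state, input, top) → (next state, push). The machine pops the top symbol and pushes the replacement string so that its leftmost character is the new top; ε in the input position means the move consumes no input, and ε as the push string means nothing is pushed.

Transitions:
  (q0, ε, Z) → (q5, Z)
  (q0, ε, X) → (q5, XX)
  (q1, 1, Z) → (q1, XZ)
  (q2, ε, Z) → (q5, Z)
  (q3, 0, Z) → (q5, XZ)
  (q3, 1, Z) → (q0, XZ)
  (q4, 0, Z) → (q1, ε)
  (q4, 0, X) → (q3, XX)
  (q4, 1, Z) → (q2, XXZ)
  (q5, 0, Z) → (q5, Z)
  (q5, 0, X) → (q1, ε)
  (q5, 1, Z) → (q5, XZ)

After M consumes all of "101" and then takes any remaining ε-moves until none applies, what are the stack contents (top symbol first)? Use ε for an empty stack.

XZ

(q0, 101, Z)
  ε-move, top Z: go to q5, push Z → (q5, 101, Z)
  read 1, top Z: go to q5, push XZ → (q5, 01, XZ)
  read 0, top X: go to q1, push ε → (q1, 1, Z)
  read 1, top Z: go to q1, push XZ → (q1, ε, XZ)
All input consumed in state q1 with stack XZ.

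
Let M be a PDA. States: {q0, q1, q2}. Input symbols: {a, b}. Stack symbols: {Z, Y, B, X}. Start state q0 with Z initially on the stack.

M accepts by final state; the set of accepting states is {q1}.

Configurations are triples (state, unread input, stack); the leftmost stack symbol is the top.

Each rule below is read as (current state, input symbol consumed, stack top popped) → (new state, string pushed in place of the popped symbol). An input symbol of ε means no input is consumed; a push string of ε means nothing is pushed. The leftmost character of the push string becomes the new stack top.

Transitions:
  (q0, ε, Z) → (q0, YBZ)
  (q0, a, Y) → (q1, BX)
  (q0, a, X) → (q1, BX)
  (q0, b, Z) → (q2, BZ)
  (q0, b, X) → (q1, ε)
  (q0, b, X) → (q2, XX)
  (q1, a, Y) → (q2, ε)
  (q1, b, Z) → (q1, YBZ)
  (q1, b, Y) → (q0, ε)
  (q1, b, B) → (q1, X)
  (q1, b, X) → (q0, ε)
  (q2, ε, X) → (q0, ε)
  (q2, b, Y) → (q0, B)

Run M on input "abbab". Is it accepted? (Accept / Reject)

Accept

One accepting computation: (q0, abbab, Z) ⊢ (q0, abbab, YBZ) ⊢ (q1, bbab, BXBZ) ⊢ (q1, bab, XXBZ) ⊢ (q0, ab, XBZ) ⊢ (q1, b, BXBZ) ⊢ (q1, ε, XXBZ)
All input consumed and state q1 ∈ F.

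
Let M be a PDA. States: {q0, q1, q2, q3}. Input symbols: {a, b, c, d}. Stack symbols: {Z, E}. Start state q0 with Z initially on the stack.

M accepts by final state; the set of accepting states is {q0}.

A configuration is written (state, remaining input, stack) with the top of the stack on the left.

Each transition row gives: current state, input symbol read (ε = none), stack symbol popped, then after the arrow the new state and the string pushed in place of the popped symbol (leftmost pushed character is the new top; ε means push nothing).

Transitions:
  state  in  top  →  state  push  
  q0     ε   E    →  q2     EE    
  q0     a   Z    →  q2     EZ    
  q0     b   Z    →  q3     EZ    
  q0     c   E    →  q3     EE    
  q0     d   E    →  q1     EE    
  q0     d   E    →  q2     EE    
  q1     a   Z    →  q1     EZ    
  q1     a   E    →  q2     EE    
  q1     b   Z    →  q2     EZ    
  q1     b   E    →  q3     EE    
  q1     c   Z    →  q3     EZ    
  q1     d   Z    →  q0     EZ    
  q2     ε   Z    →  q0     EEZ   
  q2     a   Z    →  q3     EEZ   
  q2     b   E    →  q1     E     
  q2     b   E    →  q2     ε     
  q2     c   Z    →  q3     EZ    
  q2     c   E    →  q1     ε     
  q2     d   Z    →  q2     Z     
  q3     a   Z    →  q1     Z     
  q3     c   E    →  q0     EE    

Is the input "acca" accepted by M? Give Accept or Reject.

Reject

No computation consumes all input and reaches a final state.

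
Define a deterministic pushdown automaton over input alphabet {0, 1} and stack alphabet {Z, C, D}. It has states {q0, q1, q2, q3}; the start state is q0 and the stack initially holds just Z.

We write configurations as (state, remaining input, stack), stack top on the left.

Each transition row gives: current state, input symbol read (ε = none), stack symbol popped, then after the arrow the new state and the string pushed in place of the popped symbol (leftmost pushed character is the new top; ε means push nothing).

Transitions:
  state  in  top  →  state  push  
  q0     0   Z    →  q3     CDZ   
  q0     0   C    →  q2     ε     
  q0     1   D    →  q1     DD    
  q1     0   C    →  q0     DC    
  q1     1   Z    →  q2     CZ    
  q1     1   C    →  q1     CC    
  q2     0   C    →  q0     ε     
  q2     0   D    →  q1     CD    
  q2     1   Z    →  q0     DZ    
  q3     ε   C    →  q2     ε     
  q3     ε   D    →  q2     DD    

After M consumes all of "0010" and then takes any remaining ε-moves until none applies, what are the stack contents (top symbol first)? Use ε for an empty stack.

DCCDZ

(q0, 0010, Z)
  read 0, top Z: go to q3, push CDZ → (q3, 010, CDZ)
  ε-move, top C: go to q2, push ε → (q2, 010, DZ)
  read 0, top D: go to q1, push CD → (q1, 10, CDZ)
  read 1, top C: go to q1, push CC → (q1, 0, CCDZ)
  read 0, top C: go to q0, push DC → (q0, ε, DCCDZ)
All input consumed in state q0 with stack DCCDZ.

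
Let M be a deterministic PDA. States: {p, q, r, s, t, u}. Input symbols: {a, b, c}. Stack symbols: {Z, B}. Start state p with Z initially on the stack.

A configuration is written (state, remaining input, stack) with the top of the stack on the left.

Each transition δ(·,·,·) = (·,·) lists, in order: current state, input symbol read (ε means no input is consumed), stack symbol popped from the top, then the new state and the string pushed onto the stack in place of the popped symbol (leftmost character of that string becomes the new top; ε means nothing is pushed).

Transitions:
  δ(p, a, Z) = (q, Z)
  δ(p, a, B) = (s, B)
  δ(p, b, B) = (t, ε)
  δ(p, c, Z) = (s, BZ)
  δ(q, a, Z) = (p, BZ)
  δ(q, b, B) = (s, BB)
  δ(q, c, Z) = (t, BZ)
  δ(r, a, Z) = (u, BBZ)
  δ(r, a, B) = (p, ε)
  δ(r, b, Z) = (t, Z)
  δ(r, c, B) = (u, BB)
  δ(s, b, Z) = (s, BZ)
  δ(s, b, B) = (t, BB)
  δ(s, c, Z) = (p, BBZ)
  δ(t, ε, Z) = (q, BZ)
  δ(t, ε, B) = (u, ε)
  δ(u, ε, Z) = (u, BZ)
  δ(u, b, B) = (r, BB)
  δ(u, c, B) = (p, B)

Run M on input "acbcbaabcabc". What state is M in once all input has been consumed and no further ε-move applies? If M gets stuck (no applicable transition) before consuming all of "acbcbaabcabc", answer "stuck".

p

(p, acbcbaabcabc, Z)
  read a, top Z: go to q, push Z → (q, cbcbaabcabc, Z)
  read c, top Z: go to t, push BZ → (t, bcbaabcabc, BZ)
  ε-move, top B: go to u, push ε → (u, bcbaabcabc, Z)
  ε-move, top Z: go to u, push BZ → (u, bcbaabcabc, BZ)
  read b, top B: go to r, push BB → (r, cbaabcabc, BBZ)
  read c, top B: go to u, push BB → (u, baabcabc, BBBZ)
  read b, top B: go to r, push BB → (r, aabcabc, BBBBZ)
  read a, top B: go to p, push ε → (p, abcabc, BBBZ)
  read a, top B: go to s, push B → (s, bcabc, BBBZ)
  read b, top B: go to t, push BB → (t, cabc, BBBBZ)
  ε-move, top B: go to u, push ε → (u, cabc, BBBZ)
  read c, top B: go to p, push B → (p, abc, BBBZ)
  read a, top B: go to s, push B → (s, bc, BBBZ)
  read b, top B: go to t, push BB → (t, c, BBBBZ)
  ε-move, top B: go to u, push ε → (u, c, BBBZ)
  read c, top B: go to p, push B → (p, ε, BBBZ)
All input consumed; M is in state p.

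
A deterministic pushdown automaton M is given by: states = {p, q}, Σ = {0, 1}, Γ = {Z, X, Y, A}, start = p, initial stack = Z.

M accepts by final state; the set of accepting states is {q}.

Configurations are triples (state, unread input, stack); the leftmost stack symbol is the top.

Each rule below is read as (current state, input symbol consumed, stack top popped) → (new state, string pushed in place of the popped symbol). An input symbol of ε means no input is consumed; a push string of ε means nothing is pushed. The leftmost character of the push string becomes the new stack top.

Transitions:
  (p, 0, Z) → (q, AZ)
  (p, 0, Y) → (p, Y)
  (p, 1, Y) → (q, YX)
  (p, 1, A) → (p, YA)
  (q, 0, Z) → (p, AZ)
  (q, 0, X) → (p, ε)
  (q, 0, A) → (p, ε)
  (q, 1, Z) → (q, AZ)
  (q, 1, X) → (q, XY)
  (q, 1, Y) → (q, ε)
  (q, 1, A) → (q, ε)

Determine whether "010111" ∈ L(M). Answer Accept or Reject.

(p, 010111, Z)
  read 0, top Z: go to q, push AZ → (q, 10111, AZ)
  read 1, top A: go to q, push ε → (q, 0111, Z)
  read 0, top Z: go to p, push AZ → (p, 111, AZ)
  read 1, top A: go to p, push YA → (p, 11, YAZ)
  read 1, top Y: go to q, push YX → (q, 1, YXAZ)
  read 1, top Y: go to q, push ε → (q, ε, XAZ)
All input consumed; state q ∈ F.

Accept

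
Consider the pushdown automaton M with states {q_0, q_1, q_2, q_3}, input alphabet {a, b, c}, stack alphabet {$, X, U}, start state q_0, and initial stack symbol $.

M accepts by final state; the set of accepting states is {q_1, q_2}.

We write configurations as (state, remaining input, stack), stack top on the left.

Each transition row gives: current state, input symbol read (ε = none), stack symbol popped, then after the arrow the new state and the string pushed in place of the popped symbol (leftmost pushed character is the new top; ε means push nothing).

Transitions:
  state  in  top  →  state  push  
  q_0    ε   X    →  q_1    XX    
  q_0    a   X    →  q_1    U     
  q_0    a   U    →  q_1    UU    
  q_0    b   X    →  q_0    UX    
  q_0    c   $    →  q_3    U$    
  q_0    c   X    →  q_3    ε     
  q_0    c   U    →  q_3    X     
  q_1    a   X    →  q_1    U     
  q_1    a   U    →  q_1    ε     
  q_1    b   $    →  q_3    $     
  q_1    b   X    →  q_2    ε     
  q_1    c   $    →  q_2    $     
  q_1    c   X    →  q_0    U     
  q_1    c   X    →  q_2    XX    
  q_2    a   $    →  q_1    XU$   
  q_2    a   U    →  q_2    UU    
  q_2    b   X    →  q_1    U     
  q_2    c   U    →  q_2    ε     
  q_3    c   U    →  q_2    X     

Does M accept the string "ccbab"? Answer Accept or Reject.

Reject

No computation consumes all input and reaches a final state.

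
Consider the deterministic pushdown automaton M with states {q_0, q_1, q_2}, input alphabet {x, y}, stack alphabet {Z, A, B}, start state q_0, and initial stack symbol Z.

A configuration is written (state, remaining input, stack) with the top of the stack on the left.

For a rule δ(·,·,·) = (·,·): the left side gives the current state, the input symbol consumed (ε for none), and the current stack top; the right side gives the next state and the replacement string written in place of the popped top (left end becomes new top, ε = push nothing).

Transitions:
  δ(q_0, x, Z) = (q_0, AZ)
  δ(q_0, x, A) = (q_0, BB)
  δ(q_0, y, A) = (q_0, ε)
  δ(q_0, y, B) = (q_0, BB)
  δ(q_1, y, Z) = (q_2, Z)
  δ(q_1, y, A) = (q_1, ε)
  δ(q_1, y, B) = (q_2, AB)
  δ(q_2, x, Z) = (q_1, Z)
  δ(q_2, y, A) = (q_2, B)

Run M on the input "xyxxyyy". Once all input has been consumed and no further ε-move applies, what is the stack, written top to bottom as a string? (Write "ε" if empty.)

(q_0, xyxxyyy, Z)
  read x, top Z: go to q_0, push AZ → (q_0, yxxyyy, AZ)
  read y, top A: go to q_0, push ε → (q_0, xxyyy, Z)
  read x, top Z: go to q_0, push AZ → (q_0, xyyy, AZ)
  read x, top A: go to q_0, push BB → (q_0, yyy, BBZ)
  read y, top B: go to q_0, push BB → (q_0, yy, BBBZ)
  read y, top B: go to q_0, push BB → (q_0, y, BBBBZ)
  read y, top B: go to q_0, push BB → (q_0, ε, BBBBBZ)
All input consumed in state q_0 with stack BBBBBZ.

BBBBBZ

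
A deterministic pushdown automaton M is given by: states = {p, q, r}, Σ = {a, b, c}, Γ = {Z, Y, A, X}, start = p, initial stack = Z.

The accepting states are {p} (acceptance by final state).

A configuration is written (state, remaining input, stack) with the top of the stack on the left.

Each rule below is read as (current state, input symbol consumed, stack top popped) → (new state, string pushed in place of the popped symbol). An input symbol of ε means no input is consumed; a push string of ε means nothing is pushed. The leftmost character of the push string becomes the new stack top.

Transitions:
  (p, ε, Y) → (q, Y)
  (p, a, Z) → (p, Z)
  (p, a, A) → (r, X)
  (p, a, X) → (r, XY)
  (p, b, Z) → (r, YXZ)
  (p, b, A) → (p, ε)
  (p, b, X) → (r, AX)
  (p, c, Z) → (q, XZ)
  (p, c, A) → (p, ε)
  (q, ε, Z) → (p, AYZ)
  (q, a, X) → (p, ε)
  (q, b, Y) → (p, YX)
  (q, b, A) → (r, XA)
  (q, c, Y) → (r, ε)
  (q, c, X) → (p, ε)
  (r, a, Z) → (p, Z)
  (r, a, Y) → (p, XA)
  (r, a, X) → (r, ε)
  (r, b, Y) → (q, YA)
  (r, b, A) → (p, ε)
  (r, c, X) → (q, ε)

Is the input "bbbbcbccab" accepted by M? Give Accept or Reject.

(p, bbbbcbccab, Z)
  read b, top Z: go to r, push YXZ → (r, bbbcbccab, YXZ)
  read b, top Y: go to q, push YA → (q, bbcbccab, YAXZ)
  read b, top Y: go to p, push YX → (p, bcbccab, YXAXZ)
  ε-move, top Y: go to q, push Y → (q, bcbccab, YXAXZ)
  read b, top Y: go to p, push YX → (p, cbccab, YXXAXZ)
  ε-move, top Y: go to q, push Y → (q, cbccab, YXXAXZ)
  read c, top Y: go to r, push ε → (r, bccab, XXAXZ)
No transition applies at (r, bccab, XXAXZ); input not fully consumed.

Reject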